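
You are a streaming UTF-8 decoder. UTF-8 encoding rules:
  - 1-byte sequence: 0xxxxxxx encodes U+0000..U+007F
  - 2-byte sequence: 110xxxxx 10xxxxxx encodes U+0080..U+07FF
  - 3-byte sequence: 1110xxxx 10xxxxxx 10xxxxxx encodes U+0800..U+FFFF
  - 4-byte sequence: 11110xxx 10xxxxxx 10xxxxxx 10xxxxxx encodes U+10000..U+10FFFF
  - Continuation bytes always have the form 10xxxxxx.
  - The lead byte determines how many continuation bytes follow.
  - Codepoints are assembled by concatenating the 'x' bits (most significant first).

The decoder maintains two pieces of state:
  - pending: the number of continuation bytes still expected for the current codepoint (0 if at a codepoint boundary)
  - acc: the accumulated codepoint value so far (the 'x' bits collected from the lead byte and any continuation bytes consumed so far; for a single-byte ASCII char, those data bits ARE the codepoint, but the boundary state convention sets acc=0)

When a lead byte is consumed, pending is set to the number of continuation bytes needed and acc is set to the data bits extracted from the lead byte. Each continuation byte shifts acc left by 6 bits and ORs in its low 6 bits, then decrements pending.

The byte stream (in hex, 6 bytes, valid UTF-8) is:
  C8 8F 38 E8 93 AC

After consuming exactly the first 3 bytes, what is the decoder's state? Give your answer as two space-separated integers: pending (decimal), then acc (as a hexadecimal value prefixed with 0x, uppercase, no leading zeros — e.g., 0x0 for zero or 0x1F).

Answer: 0 0x0

Derivation:
Byte[0]=C8: 2-byte lead. pending=1, acc=0x8
Byte[1]=8F: continuation. acc=(acc<<6)|0x0F=0x20F, pending=0
Byte[2]=38: 1-byte. pending=0, acc=0x0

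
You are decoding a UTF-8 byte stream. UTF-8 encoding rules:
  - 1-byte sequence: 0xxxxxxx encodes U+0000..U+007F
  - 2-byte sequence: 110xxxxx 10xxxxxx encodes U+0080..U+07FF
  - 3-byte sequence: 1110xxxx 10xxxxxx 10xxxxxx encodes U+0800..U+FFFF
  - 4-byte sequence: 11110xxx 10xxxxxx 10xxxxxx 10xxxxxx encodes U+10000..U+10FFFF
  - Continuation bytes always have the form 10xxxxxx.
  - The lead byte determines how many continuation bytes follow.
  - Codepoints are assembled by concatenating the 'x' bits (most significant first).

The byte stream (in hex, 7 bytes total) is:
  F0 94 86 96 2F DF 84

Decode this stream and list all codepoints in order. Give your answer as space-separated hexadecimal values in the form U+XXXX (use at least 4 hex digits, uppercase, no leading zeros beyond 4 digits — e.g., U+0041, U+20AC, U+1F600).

Byte[0]=F0: 4-byte lead, need 3 cont bytes. acc=0x0
Byte[1]=94: continuation. acc=(acc<<6)|0x14=0x14
Byte[2]=86: continuation. acc=(acc<<6)|0x06=0x506
Byte[3]=96: continuation. acc=(acc<<6)|0x16=0x14196
Completed: cp=U+14196 (starts at byte 0)
Byte[4]=2F: 1-byte ASCII. cp=U+002F
Byte[5]=DF: 2-byte lead, need 1 cont bytes. acc=0x1F
Byte[6]=84: continuation. acc=(acc<<6)|0x04=0x7C4
Completed: cp=U+07C4 (starts at byte 5)

Answer: U+14196 U+002F U+07C4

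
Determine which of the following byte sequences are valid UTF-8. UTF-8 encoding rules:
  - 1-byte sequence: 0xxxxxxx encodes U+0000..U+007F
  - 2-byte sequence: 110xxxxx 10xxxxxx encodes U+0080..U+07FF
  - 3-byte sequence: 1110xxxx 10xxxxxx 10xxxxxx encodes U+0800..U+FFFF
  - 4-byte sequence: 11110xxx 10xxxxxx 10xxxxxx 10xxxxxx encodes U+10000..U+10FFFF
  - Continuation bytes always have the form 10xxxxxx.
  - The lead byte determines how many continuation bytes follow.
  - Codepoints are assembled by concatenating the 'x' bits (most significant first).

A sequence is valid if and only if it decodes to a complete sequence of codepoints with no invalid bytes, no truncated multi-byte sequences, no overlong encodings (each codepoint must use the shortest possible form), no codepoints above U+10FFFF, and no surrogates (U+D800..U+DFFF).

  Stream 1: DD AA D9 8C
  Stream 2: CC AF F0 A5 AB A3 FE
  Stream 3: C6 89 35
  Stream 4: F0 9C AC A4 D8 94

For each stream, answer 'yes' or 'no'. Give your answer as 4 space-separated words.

Stream 1: decodes cleanly. VALID
Stream 2: error at byte offset 6. INVALID
Stream 3: decodes cleanly. VALID
Stream 4: decodes cleanly. VALID

Answer: yes no yes yes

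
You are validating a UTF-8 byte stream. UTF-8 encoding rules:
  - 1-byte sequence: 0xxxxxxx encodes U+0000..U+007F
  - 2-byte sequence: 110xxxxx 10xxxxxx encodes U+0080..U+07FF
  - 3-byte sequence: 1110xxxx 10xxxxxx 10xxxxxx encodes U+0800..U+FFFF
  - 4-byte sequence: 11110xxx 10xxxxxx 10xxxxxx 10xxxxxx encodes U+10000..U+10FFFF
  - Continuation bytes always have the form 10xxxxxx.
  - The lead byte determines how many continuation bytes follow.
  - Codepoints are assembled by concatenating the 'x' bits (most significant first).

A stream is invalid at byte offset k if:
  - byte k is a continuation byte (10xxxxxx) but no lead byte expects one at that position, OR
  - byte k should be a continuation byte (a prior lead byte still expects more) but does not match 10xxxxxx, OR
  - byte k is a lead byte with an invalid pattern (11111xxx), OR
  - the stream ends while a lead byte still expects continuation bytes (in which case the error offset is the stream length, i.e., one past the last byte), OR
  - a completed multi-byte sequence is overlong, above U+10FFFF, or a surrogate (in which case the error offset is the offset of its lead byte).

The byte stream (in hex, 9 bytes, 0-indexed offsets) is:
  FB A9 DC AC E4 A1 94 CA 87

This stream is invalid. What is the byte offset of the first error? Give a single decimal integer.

Byte[0]=FB: INVALID lead byte (not 0xxx/110x/1110/11110)

Answer: 0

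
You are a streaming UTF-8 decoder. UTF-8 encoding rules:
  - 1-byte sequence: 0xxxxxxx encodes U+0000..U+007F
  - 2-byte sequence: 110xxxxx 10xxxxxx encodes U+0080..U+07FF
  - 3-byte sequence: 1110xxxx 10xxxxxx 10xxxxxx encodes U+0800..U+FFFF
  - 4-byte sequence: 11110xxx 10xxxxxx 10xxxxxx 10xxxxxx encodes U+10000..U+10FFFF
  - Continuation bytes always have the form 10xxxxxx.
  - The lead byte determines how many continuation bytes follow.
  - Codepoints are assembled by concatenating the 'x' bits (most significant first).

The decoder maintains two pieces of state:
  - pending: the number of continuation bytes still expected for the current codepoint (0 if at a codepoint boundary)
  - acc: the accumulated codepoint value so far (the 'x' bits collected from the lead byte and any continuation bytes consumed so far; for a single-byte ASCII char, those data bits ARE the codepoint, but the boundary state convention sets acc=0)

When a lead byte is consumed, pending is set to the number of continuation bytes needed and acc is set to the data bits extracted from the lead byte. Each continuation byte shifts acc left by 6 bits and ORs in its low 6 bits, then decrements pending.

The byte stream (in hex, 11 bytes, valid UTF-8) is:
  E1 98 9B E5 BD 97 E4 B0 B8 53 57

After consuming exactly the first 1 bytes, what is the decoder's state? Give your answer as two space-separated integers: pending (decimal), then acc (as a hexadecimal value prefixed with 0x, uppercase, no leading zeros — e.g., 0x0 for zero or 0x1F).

Byte[0]=E1: 3-byte lead. pending=2, acc=0x1

Answer: 2 0x1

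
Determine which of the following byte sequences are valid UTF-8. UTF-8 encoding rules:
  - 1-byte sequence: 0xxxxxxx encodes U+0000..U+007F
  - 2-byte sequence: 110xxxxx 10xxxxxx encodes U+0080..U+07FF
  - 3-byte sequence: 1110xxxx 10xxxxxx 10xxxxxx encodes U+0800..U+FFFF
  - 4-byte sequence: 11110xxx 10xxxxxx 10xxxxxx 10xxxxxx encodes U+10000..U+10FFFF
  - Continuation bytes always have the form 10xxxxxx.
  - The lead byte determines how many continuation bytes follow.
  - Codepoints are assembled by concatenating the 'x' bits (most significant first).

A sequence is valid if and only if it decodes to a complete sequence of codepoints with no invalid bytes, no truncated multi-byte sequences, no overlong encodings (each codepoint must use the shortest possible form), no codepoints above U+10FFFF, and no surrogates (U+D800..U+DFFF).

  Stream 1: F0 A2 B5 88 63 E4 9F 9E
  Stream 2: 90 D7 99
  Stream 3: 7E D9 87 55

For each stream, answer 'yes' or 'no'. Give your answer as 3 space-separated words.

Answer: yes no yes

Derivation:
Stream 1: decodes cleanly. VALID
Stream 2: error at byte offset 0. INVALID
Stream 3: decodes cleanly. VALID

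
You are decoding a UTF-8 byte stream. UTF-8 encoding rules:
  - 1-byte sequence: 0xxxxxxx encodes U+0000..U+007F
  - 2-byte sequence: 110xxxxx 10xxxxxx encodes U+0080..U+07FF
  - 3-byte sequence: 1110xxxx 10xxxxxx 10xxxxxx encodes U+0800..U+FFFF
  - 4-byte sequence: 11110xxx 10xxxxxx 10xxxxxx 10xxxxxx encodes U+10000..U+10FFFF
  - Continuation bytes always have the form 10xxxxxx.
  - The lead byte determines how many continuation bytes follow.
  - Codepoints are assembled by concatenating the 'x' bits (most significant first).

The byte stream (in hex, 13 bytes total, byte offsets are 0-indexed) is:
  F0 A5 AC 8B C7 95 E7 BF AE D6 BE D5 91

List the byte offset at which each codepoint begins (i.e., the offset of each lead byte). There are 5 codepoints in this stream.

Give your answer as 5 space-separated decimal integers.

Byte[0]=F0: 4-byte lead, need 3 cont bytes. acc=0x0
Byte[1]=A5: continuation. acc=(acc<<6)|0x25=0x25
Byte[2]=AC: continuation. acc=(acc<<6)|0x2C=0x96C
Byte[3]=8B: continuation. acc=(acc<<6)|0x0B=0x25B0B
Completed: cp=U+25B0B (starts at byte 0)
Byte[4]=C7: 2-byte lead, need 1 cont bytes. acc=0x7
Byte[5]=95: continuation. acc=(acc<<6)|0x15=0x1D5
Completed: cp=U+01D5 (starts at byte 4)
Byte[6]=E7: 3-byte lead, need 2 cont bytes. acc=0x7
Byte[7]=BF: continuation. acc=(acc<<6)|0x3F=0x1FF
Byte[8]=AE: continuation. acc=(acc<<6)|0x2E=0x7FEE
Completed: cp=U+7FEE (starts at byte 6)
Byte[9]=D6: 2-byte lead, need 1 cont bytes. acc=0x16
Byte[10]=BE: continuation. acc=(acc<<6)|0x3E=0x5BE
Completed: cp=U+05BE (starts at byte 9)
Byte[11]=D5: 2-byte lead, need 1 cont bytes. acc=0x15
Byte[12]=91: continuation. acc=(acc<<6)|0x11=0x551
Completed: cp=U+0551 (starts at byte 11)

Answer: 0 4 6 9 11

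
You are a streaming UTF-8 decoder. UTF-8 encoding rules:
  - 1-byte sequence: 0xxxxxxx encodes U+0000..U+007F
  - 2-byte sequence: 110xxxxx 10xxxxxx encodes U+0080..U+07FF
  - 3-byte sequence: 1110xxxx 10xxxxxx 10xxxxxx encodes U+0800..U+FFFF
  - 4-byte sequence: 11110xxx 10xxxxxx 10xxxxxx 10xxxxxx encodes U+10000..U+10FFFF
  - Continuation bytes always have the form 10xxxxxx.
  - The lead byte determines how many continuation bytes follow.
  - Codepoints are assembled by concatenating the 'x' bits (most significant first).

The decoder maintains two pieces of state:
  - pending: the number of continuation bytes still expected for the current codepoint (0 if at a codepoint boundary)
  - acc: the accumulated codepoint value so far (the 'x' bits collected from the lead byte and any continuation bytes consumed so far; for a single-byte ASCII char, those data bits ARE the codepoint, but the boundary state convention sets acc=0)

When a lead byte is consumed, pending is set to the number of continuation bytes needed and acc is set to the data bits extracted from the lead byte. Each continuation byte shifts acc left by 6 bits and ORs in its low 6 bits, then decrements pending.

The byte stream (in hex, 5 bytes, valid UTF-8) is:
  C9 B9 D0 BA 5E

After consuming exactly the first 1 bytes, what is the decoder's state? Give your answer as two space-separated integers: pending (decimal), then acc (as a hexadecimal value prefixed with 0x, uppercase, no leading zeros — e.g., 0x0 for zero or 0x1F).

Answer: 1 0x9

Derivation:
Byte[0]=C9: 2-byte lead. pending=1, acc=0x9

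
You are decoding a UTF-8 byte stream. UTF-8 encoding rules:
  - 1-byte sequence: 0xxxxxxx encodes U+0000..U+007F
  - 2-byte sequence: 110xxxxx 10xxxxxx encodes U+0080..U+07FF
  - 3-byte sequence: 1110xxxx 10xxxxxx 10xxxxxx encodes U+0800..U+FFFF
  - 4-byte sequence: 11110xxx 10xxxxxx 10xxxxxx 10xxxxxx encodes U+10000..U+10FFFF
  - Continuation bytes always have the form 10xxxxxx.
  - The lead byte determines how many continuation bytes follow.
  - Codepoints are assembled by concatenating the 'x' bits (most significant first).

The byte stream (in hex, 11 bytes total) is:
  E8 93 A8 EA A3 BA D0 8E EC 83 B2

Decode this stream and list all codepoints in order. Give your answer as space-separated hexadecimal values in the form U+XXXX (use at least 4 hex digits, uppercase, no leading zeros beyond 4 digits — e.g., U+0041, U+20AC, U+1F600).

Byte[0]=E8: 3-byte lead, need 2 cont bytes. acc=0x8
Byte[1]=93: continuation. acc=(acc<<6)|0x13=0x213
Byte[2]=A8: continuation. acc=(acc<<6)|0x28=0x84E8
Completed: cp=U+84E8 (starts at byte 0)
Byte[3]=EA: 3-byte lead, need 2 cont bytes. acc=0xA
Byte[4]=A3: continuation. acc=(acc<<6)|0x23=0x2A3
Byte[5]=BA: continuation. acc=(acc<<6)|0x3A=0xA8FA
Completed: cp=U+A8FA (starts at byte 3)
Byte[6]=D0: 2-byte lead, need 1 cont bytes. acc=0x10
Byte[7]=8E: continuation. acc=(acc<<6)|0x0E=0x40E
Completed: cp=U+040E (starts at byte 6)
Byte[8]=EC: 3-byte lead, need 2 cont bytes. acc=0xC
Byte[9]=83: continuation. acc=(acc<<6)|0x03=0x303
Byte[10]=B2: continuation. acc=(acc<<6)|0x32=0xC0F2
Completed: cp=U+C0F2 (starts at byte 8)

Answer: U+84E8 U+A8FA U+040E U+C0F2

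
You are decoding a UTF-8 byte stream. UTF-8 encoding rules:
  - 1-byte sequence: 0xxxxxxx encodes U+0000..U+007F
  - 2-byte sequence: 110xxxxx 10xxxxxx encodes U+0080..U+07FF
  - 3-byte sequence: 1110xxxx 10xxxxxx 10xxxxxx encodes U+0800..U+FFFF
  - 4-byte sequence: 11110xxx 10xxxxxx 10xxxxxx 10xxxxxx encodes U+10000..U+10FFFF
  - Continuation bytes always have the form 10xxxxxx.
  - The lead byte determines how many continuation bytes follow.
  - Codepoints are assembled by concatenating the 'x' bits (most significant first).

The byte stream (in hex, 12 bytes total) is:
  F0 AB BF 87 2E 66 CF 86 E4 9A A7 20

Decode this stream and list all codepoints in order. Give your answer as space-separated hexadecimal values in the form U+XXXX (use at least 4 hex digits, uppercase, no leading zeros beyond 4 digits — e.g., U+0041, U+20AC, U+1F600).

Answer: U+2BFC7 U+002E U+0066 U+03C6 U+46A7 U+0020

Derivation:
Byte[0]=F0: 4-byte lead, need 3 cont bytes. acc=0x0
Byte[1]=AB: continuation. acc=(acc<<6)|0x2B=0x2B
Byte[2]=BF: continuation. acc=(acc<<6)|0x3F=0xAFF
Byte[3]=87: continuation. acc=(acc<<6)|0x07=0x2BFC7
Completed: cp=U+2BFC7 (starts at byte 0)
Byte[4]=2E: 1-byte ASCII. cp=U+002E
Byte[5]=66: 1-byte ASCII. cp=U+0066
Byte[6]=CF: 2-byte lead, need 1 cont bytes. acc=0xF
Byte[7]=86: continuation. acc=(acc<<6)|0x06=0x3C6
Completed: cp=U+03C6 (starts at byte 6)
Byte[8]=E4: 3-byte lead, need 2 cont bytes. acc=0x4
Byte[9]=9A: continuation. acc=(acc<<6)|0x1A=0x11A
Byte[10]=A7: continuation. acc=(acc<<6)|0x27=0x46A7
Completed: cp=U+46A7 (starts at byte 8)
Byte[11]=20: 1-byte ASCII. cp=U+0020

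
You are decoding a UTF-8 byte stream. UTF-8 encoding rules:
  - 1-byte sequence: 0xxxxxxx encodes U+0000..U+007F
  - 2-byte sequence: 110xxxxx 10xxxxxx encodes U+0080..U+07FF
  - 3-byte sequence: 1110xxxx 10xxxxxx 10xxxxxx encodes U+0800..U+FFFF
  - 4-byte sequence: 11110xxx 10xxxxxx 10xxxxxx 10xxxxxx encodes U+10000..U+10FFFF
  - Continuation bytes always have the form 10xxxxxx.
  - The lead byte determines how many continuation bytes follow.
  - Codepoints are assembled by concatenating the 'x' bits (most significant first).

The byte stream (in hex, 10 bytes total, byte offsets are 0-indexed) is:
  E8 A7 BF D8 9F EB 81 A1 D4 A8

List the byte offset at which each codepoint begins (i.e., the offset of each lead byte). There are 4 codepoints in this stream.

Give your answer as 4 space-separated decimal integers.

Answer: 0 3 5 8

Derivation:
Byte[0]=E8: 3-byte lead, need 2 cont bytes. acc=0x8
Byte[1]=A7: continuation. acc=(acc<<6)|0x27=0x227
Byte[2]=BF: continuation. acc=(acc<<6)|0x3F=0x89FF
Completed: cp=U+89FF (starts at byte 0)
Byte[3]=D8: 2-byte lead, need 1 cont bytes. acc=0x18
Byte[4]=9F: continuation. acc=(acc<<6)|0x1F=0x61F
Completed: cp=U+061F (starts at byte 3)
Byte[5]=EB: 3-byte lead, need 2 cont bytes. acc=0xB
Byte[6]=81: continuation. acc=(acc<<6)|0x01=0x2C1
Byte[7]=A1: continuation. acc=(acc<<6)|0x21=0xB061
Completed: cp=U+B061 (starts at byte 5)
Byte[8]=D4: 2-byte lead, need 1 cont bytes. acc=0x14
Byte[9]=A8: continuation. acc=(acc<<6)|0x28=0x528
Completed: cp=U+0528 (starts at byte 8)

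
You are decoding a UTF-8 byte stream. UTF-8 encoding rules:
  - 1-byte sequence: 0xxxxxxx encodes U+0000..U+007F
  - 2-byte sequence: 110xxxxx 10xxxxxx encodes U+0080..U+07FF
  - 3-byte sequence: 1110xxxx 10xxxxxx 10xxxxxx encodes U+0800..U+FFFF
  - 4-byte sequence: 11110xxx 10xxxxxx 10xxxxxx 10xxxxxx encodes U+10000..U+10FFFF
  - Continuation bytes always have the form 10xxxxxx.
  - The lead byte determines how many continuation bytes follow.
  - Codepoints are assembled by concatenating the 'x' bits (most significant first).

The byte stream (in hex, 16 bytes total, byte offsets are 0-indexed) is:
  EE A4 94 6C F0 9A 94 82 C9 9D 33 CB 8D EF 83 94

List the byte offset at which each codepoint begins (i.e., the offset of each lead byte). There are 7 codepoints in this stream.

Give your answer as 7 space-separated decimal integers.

Byte[0]=EE: 3-byte lead, need 2 cont bytes. acc=0xE
Byte[1]=A4: continuation. acc=(acc<<6)|0x24=0x3A4
Byte[2]=94: continuation. acc=(acc<<6)|0x14=0xE914
Completed: cp=U+E914 (starts at byte 0)
Byte[3]=6C: 1-byte ASCII. cp=U+006C
Byte[4]=F0: 4-byte lead, need 3 cont bytes. acc=0x0
Byte[5]=9A: continuation. acc=(acc<<6)|0x1A=0x1A
Byte[6]=94: continuation. acc=(acc<<6)|0x14=0x694
Byte[7]=82: continuation. acc=(acc<<6)|0x02=0x1A502
Completed: cp=U+1A502 (starts at byte 4)
Byte[8]=C9: 2-byte lead, need 1 cont bytes. acc=0x9
Byte[9]=9D: continuation. acc=(acc<<6)|0x1D=0x25D
Completed: cp=U+025D (starts at byte 8)
Byte[10]=33: 1-byte ASCII. cp=U+0033
Byte[11]=CB: 2-byte lead, need 1 cont bytes. acc=0xB
Byte[12]=8D: continuation. acc=(acc<<6)|0x0D=0x2CD
Completed: cp=U+02CD (starts at byte 11)
Byte[13]=EF: 3-byte lead, need 2 cont bytes. acc=0xF
Byte[14]=83: continuation. acc=(acc<<6)|0x03=0x3C3
Byte[15]=94: continuation. acc=(acc<<6)|0x14=0xF0D4
Completed: cp=U+F0D4 (starts at byte 13)

Answer: 0 3 4 8 10 11 13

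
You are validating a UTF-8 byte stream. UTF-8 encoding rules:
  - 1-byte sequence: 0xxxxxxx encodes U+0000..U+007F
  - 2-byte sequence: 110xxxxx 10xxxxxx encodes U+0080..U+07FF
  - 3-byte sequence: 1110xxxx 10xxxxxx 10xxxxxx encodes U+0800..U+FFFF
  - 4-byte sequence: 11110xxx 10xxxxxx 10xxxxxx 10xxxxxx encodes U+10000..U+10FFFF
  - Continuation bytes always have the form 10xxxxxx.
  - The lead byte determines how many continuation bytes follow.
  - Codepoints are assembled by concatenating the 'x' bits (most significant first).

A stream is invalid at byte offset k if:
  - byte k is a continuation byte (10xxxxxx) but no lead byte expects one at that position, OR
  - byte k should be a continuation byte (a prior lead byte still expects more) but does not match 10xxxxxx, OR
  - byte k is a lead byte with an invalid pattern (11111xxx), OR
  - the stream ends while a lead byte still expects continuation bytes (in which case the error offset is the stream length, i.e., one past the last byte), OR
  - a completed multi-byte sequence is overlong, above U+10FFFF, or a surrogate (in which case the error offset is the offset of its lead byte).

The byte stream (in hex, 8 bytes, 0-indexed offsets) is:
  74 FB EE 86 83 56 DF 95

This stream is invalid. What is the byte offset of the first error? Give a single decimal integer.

Answer: 1

Derivation:
Byte[0]=74: 1-byte ASCII. cp=U+0074
Byte[1]=FB: INVALID lead byte (not 0xxx/110x/1110/11110)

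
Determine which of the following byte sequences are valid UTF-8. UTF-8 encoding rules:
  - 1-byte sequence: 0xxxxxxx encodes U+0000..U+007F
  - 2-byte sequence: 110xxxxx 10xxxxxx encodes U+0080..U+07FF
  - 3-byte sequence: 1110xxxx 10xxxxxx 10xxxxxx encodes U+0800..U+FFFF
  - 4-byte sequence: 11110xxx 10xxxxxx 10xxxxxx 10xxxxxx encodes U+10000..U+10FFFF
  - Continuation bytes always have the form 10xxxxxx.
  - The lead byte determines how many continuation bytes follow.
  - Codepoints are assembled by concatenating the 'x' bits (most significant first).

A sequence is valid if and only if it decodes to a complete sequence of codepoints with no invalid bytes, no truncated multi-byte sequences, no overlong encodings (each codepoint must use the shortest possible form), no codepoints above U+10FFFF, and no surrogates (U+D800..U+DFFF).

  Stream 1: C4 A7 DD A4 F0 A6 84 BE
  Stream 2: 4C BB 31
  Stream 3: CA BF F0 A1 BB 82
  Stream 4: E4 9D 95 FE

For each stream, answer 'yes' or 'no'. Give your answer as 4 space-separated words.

Answer: yes no yes no

Derivation:
Stream 1: decodes cleanly. VALID
Stream 2: error at byte offset 1. INVALID
Stream 3: decodes cleanly. VALID
Stream 4: error at byte offset 3. INVALID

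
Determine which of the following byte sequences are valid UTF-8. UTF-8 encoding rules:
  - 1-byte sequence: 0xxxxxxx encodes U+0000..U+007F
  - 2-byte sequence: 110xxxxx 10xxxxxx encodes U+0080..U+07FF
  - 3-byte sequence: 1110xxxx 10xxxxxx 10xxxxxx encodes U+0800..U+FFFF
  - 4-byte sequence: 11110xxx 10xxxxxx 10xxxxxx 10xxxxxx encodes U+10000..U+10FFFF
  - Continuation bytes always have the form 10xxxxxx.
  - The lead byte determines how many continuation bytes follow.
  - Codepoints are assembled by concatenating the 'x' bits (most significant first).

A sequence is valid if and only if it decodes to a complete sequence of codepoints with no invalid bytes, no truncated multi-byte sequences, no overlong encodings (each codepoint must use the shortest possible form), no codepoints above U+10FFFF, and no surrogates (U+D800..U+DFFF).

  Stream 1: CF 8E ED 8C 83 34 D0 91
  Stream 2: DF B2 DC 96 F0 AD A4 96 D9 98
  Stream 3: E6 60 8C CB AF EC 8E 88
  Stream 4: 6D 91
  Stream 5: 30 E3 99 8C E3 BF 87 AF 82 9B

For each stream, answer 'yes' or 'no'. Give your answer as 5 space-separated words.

Answer: yes yes no no no

Derivation:
Stream 1: decodes cleanly. VALID
Stream 2: decodes cleanly. VALID
Stream 3: error at byte offset 1. INVALID
Stream 4: error at byte offset 1. INVALID
Stream 5: error at byte offset 7. INVALID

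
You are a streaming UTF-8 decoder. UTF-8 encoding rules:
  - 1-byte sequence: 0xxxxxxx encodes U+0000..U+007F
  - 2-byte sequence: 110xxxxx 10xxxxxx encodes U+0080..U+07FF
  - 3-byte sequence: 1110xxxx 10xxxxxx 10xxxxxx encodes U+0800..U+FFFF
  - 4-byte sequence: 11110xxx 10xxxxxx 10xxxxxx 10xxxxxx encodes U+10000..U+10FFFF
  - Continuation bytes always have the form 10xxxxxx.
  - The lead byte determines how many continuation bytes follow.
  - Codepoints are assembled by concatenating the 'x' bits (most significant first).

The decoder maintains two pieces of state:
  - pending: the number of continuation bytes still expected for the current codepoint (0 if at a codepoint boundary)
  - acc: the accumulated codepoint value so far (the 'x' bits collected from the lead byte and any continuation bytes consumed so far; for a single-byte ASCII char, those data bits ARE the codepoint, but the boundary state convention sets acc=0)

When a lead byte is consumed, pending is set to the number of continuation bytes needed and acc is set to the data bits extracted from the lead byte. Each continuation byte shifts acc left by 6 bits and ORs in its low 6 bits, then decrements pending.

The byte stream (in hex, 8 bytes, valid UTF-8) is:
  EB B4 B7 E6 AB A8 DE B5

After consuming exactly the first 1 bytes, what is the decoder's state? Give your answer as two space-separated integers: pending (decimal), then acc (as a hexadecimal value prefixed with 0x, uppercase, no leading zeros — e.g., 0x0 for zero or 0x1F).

Answer: 2 0xB

Derivation:
Byte[0]=EB: 3-byte lead. pending=2, acc=0xB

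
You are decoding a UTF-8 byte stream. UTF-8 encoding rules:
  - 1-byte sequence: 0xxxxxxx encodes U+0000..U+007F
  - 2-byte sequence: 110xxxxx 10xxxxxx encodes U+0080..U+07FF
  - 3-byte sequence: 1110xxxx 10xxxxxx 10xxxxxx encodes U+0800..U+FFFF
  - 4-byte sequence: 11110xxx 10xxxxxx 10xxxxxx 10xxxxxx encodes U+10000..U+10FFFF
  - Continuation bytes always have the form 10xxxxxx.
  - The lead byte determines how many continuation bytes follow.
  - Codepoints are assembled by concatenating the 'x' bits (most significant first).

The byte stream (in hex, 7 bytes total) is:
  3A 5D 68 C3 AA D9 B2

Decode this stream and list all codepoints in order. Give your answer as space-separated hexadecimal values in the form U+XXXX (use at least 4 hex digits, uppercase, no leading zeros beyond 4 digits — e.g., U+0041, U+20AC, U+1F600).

Byte[0]=3A: 1-byte ASCII. cp=U+003A
Byte[1]=5D: 1-byte ASCII. cp=U+005D
Byte[2]=68: 1-byte ASCII. cp=U+0068
Byte[3]=C3: 2-byte lead, need 1 cont bytes. acc=0x3
Byte[4]=AA: continuation. acc=(acc<<6)|0x2A=0xEA
Completed: cp=U+00EA (starts at byte 3)
Byte[5]=D9: 2-byte lead, need 1 cont bytes. acc=0x19
Byte[6]=B2: continuation. acc=(acc<<6)|0x32=0x672
Completed: cp=U+0672 (starts at byte 5)

Answer: U+003A U+005D U+0068 U+00EA U+0672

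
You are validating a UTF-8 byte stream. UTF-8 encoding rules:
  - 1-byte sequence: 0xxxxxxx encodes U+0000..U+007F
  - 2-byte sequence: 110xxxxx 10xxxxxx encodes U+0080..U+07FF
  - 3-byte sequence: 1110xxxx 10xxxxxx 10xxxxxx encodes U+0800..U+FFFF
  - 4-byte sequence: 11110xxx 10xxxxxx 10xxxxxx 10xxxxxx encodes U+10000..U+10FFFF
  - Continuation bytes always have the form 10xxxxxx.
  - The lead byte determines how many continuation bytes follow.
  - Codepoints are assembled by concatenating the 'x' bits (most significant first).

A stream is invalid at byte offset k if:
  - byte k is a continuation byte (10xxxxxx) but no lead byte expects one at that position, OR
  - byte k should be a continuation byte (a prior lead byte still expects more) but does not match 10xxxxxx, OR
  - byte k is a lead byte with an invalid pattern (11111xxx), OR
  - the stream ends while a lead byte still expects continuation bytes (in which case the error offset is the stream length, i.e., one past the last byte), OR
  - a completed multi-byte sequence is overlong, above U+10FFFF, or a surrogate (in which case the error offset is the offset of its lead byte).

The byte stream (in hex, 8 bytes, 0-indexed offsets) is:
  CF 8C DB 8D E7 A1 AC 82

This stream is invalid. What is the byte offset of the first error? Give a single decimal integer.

Answer: 7

Derivation:
Byte[0]=CF: 2-byte lead, need 1 cont bytes. acc=0xF
Byte[1]=8C: continuation. acc=(acc<<6)|0x0C=0x3CC
Completed: cp=U+03CC (starts at byte 0)
Byte[2]=DB: 2-byte lead, need 1 cont bytes. acc=0x1B
Byte[3]=8D: continuation. acc=(acc<<6)|0x0D=0x6CD
Completed: cp=U+06CD (starts at byte 2)
Byte[4]=E7: 3-byte lead, need 2 cont bytes. acc=0x7
Byte[5]=A1: continuation. acc=(acc<<6)|0x21=0x1E1
Byte[6]=AC: continuation. acc=(acc<<6)|0x2C=0x786C
Completed: cp=U+786C (starts at byte 4)
Byte[7]=82: INVALID lead byte (not 0xxx/110x/1110/11110)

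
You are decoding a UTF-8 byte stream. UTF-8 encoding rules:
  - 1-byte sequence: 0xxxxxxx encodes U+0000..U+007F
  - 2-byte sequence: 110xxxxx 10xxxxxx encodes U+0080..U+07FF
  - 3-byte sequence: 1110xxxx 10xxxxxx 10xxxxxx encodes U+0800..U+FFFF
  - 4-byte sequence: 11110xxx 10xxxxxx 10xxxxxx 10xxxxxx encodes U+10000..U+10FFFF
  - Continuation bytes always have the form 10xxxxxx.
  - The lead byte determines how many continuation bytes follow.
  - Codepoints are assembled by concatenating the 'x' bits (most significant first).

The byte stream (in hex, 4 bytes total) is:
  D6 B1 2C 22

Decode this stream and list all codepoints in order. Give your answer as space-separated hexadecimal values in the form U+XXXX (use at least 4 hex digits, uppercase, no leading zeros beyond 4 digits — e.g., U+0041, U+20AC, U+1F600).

Byte[0]=D6: 2-byte lead, need 1 cont bytes. acc=0x16
Byte[1]=B1: continuation. acc=(acc<<6)|0x31=0x5B1
Completed: cp=U+05B1 (starts at byte 0)
Byte[2]=2C: 1-byte ASCII. cp=U+002C
Byte[3]=22: 1-byte ASCII. cp=U+0022

Answer: U+05B1 U+002C U+0022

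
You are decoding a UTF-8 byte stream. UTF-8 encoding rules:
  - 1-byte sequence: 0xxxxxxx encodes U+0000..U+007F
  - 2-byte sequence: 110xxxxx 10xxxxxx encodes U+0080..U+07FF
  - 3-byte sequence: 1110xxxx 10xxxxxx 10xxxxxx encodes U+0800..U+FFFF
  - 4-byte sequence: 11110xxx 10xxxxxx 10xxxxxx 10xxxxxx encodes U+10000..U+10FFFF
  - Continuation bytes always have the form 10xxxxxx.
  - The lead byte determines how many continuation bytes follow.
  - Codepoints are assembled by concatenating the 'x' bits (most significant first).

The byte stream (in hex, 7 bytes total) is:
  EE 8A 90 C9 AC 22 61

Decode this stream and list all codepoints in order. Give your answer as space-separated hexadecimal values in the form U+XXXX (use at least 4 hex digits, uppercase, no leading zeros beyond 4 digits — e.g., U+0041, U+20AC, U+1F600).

Byte[0]=EE: 3-byte lead, need 2 cont bytes. acc=0xE
Byte[1]=8A: continuation. acc=(acc<<6)|0x0A=0x38A
Byte[2]=90: continuation. acc=(acc<<6)|0x10=0xE290
Completed: cp=U+E290 (starts at byte 0)
Byte[3]=C9: 2-byte lead, need 1 cont bytes. acc=0x9
Byte[4]=AC: continuation. acc=(acc<<6)|0x2C=0x26C
Completed: cp=U+026C (starts at byte 3)
Byte[5]=22: 1-byte ASCII. cp=U+0022
Byte[6]=61: 1-byte ASCII. cp=U+0061

Answer: U+E290 U+026C U+0022 U+0061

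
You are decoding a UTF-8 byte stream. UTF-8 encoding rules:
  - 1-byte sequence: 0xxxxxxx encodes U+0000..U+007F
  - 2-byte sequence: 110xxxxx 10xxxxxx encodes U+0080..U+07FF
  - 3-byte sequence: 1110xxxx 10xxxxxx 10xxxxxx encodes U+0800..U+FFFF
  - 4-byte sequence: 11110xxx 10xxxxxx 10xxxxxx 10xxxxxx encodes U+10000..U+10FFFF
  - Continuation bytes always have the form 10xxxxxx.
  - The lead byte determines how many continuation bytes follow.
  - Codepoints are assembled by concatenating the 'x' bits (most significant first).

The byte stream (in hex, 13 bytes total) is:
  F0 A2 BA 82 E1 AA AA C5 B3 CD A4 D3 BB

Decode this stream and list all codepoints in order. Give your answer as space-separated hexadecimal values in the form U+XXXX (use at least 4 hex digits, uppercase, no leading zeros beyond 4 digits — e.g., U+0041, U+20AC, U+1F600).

Byte[0]=F0: 4-byte lead, need 3 cont bytes. acc=0x0
Byte[1]=A2: continuation. acc=(acc<<6)|0x22=0x22
Byte[2]=BA: continuation. acc=(acc<<6)|0x3A=0x8BA
Byte[3]=82: continuation. acc=(acc<<6)|0x02=0x22E82
Completed: cp=U+22E82 (starts at byte 0)
Byte[4]=E1: 3-byte lead, need 2 cont bytes. acc=0x1
Byte[5]=AA: continuation. acc=(acc<<6)|0x2A=0x6A
Byte[6]=AA: continuation. acc=(acc<<6)|0x2A=0x1AAA
Completed: cp=U+1AAA (starts at byte 4)
Byte[7]=C5: 2-byte lead, need 1 cont bytes. acc=0x5
Byte[8]=B3: continuation. acc=(acc<<6)|0x33=0x173
Completed: cp=U+0173 (starts at byte 7)
Byte[9]=CD: 2-byte lead, need 1 cont bytes. acc=0xD
Byte[10]=A4: continuation. acc=(acc<<6)|0x24=0x364
Completed: cp=U+0364 (starts at byte 9)
Byte[11]=D3: 2-byte lead, need 1 cont bytes. acc=0x13
Byte[12]=BB: continuation. acc=(acc<<6)|0x3B=0x4FB
Completed: cp=U+04FB (starts at byte 11)

Answer: U+22E82 U+1AAA U+0173 U+0364 U+04FB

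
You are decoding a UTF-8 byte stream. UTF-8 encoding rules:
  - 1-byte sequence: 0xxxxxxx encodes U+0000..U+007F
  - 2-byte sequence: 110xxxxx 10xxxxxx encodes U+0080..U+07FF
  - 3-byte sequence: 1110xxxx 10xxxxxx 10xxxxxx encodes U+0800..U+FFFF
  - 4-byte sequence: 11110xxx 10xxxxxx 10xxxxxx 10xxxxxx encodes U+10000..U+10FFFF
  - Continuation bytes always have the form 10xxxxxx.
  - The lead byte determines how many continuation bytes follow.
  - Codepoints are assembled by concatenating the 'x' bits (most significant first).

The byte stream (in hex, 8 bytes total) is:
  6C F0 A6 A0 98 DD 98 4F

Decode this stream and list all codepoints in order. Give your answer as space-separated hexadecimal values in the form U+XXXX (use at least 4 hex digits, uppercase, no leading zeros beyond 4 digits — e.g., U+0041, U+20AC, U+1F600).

Answer: U+006C U+26818 U+0758 U+004F

Derivation:
Byte[0]=6C: 1-byte ASCII. cp=U+006C
Byte[1]=F0: 4-byte lead, need 3 cont bytes. acc=0x0
Byte[2]=A6: continuation. acc=(acc<<6)|0x26=0x26
Byte[3]=A0: continuation. acc=(acc<<6)|0x20=0x9A0
Byte[4]=98: continuation. acc=(acc<<6)|0x18=0x26818
Completed: cp=U+26818 (starts at byte 1)
Byte[5]=DD: 2-byte lead, need 1 cont bytes. acc=0x1D
Byte[6]=98: continuation. acc=(acc<<6)|0x18=0x758
Completed: cp=U+0758 (starts at byte 5)
Byte[7]=4F: 1-byte ASCII. cp=U+004F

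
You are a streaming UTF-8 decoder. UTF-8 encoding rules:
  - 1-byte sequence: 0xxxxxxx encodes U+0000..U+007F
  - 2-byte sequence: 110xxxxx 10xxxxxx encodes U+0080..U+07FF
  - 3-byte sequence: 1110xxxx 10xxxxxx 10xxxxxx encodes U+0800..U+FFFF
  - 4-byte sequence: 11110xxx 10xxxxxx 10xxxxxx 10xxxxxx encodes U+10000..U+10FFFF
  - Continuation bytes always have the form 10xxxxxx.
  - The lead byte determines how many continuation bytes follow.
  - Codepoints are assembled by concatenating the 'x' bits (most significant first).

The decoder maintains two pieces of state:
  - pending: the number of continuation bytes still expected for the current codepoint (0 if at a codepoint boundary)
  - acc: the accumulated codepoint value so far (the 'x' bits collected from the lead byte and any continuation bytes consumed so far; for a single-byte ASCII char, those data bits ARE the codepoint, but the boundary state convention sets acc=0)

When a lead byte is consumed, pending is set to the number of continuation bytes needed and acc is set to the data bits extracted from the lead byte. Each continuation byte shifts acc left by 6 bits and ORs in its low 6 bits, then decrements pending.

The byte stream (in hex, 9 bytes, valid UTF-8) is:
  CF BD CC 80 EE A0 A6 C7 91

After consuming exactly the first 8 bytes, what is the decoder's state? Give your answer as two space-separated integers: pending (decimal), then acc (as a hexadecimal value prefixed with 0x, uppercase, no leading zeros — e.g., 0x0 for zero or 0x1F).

Answer: 1 0x7

Derivation:
Byte[0]=CF: 2-byte lead. pending=1, acc=0xF
Byte[1]=BD: continuation. acc=(acc<<6)|0x3D=0x3FD, pending=0
Byte[2]=CC: 2-byte lead. pending=1, acc=0xC
Byte[3]=80: continuation. acc=(acc<<6)|0x00=0x300, pending=0
Byte[4]=EE: 3-byte lead. pending=2, acc=0xE
Byte[5]=A0: continuation. acc=(acc<<6)|0x20=0x3A0, pending=1
Byte[6]=A6: continuation. acc=(acc<<6)|0x26=0xE826, pending=0
Byte[7]=C7: 2-byte lead. pending=1, acc=0x7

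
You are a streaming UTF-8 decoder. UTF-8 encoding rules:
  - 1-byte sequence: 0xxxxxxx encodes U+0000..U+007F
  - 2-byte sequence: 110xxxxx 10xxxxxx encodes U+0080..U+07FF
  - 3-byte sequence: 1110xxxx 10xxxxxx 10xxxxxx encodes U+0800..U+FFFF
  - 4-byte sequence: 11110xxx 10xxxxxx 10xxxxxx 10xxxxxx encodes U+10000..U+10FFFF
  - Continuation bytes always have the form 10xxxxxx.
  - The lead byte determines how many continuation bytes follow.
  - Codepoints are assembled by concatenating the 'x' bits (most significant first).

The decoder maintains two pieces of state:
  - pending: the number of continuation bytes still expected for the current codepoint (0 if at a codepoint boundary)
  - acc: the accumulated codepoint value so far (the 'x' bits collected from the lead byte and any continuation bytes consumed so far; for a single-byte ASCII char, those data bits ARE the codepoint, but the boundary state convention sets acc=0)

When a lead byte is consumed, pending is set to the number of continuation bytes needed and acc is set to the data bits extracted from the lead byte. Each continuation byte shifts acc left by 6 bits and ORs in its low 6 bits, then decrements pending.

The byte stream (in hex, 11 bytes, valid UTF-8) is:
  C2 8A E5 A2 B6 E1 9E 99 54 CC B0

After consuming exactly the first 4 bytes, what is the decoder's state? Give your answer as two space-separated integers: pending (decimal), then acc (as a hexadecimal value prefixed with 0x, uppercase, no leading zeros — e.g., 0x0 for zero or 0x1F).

Answer: 1 0x162

Derivation:
Byte[0]=C2: 2-byte lead. pending=1, acc=0x2
Byte[1]=8A: continuation. acc=(acc<<6)|0x0A=0x8A, pending=0
Byte[2]=E5: 3-byte lead. pending=2, acc=0x5
Byte[3]=A2: continuation. acc=(acc<<6)|0x22=0x162, pending=1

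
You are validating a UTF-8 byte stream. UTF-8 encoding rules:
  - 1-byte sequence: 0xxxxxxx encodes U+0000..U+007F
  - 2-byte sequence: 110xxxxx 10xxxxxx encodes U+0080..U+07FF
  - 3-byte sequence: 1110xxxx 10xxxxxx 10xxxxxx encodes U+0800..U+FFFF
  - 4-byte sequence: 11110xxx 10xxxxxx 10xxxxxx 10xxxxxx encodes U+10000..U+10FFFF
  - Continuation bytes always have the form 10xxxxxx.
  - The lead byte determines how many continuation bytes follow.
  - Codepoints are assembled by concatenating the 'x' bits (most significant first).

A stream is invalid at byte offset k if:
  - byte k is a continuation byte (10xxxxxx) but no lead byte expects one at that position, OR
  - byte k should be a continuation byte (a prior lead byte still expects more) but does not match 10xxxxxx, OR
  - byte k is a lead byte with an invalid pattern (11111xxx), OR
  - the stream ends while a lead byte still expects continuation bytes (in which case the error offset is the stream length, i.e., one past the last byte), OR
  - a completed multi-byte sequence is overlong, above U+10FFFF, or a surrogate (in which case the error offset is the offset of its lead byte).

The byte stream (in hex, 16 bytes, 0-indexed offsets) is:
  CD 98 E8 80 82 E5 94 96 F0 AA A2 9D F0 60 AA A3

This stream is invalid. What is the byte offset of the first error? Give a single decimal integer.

Byte[0]=CD: 2-byte lead, need 1 cont bytes. acc=0xD
Byte[1]=98: continuation. acc=(acc<<6)|0x18=0x358
Completed: cp=U+0358 (starts at byte 0)
Byte[2]=E8: 3-byte lead, need 2 cont bytes. acc=0x8
Byte[3]=80: continuation. acc=(acc<<6)|0x00=0x200
Byte[4]=82: continuation. acc=(acc<<6)|0x02=0x8002
Completed: cp=U+8002 (starts at byte 2)
Byte[5]=E5: 3-byte lead, need 2 cont bytes. acc=0x5
Byte[6]=94: continuation. acc=(acc<<6)|0x14=0x154
Byte[7]=96: continuation. acc=(acc<<6)|0x16=0x5516
Completed: cp=U+5516 (starts at byte 5)
Byte[8]=F0: 4-byte lead, need 3 cont bytes. acc=0x0
Byte[9]=AA: continuation. acc=(acc<<6)|0x2A=0x2A
Byte[10]=A2: continuation. acc=(acc<<6)|0x22=0xAA2
Byte[11]=9D: continuation. acc=(acc<<6)|0x1D=0x2A89D
Completed: cp=U+2A89D (starts at byte 8)
Byte[12]=F0: 4-byte lead, need 3 cont bytes. acc=0x0
Byte[13]=60: expected 10xxxxxx continuation. INVALID

Answer: 13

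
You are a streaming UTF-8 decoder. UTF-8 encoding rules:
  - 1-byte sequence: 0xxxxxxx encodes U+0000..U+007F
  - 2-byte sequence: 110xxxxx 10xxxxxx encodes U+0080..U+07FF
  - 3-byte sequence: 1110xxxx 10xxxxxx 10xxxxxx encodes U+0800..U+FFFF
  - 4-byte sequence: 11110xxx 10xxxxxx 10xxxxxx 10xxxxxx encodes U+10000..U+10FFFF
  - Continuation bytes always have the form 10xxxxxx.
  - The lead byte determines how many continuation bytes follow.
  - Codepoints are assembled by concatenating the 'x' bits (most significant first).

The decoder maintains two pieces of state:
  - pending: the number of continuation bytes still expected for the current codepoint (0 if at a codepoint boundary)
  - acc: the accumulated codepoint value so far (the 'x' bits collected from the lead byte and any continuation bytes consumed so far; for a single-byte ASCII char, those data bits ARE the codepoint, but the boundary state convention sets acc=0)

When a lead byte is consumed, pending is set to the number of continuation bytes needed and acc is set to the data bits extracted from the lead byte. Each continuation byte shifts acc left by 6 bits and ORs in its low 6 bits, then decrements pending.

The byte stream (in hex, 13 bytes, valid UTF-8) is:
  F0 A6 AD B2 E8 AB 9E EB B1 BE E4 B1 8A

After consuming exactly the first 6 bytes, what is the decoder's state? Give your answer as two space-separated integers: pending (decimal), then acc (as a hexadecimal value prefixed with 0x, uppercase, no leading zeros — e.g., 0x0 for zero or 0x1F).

Byte[0]=F0: 4-byte lead. pending=3, acc=0x0
Byte[1]=A6: continuation. acc=(acc<<6)|0x26=0x26, pending=2
Byte[2]=AD: continuation. acc=(acc<<6)|0x2D=0x9AD, pending=1
Byte[3]=B2: continuation. acc=(acc<<6)|0x32=0x26B72, pending=0
Byte[4]=E8: 3-byte lead. pending=2, acc=0x8
Byte[5]=AB: continuation. acc=(acc<<6)|0x2B=0x22B, pending=1

Answer: 1 0x22B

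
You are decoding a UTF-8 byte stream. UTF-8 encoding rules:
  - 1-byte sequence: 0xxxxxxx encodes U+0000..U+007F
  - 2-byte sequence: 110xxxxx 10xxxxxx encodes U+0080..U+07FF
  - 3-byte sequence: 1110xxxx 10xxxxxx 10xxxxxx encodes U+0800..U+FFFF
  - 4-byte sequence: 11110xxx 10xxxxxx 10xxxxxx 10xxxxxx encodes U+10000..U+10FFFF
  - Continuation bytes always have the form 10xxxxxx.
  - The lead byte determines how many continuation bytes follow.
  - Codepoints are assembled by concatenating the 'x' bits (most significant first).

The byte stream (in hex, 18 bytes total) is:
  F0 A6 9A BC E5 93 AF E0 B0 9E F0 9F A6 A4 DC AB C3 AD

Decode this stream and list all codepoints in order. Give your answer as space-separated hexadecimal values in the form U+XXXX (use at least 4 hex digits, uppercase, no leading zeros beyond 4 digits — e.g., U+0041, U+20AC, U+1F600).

Answer: U+266BC U+54EF U+0C1E U+1F9A4 U+072B U+00ED

Derivation:
Byte[0]=F0: 4-byte lead, need 3 cont bytes. acc=0x0
Byte[1]=A6: continuation. acc=(acc<<6)|0x26=0x26
Byte[2]=9A: continuation. acc=(acc<<6)|0x1A=0x99A
Byte[3]=BC: continuation. acc=(acc<<6)|0x3C=0x266BC
Completed: cp=U+266BC (starts at byte 0)
Byte[4]=E5: 3-byte lead, need 2 cont bytes. acc=0x5
Byte[5]=93: continuation. acc=(acc<<6)|0x13=0x153
Byte[6]=AF: continuation. acc=(acc<<6)|0x2F=0x54EF
Completed: cp=U+54EF (starts at byte 4)
Byte[7]=E0: 3-byte lead, need 2 cont bytes. acc=0x0
Byte[8]=B0: continuation. acc=(acc<<6)|0x30=0x30
Byte[9]=9E: continuation. acc=(acc<<6)|0x1E=0xC1E
Completed: cp=U+0C1E (starts at byte 7)
Byte[10]=F0: 4-byte lead, need 3 cont bytes. acc=0x0
Byte[11]=9F: continuation. acc=(acc<<6)|0x1F=0x1F
Byte[12]=A6: continuation. acc=(acc<<6)|0x26=0x7E6
Byte[13]=A4: continuation. acc=(acc<<6)|0x24=0x1F9A4
Completed: cp=U+1F9A4 (starts at byte 10)
Byte[14]=DC: 2-byte lead, need 1 cont bytes. acc=0x1C
Byte[15]=AB: continuation. acc=(acc<<6)|0x2B=0x72B
Completed: cp=U+072B (starts at byte 14)
Byte[16]=C3: 2-byte lead, need 1 cont bytes. acc=0x3
Byte[17]=AD: continuation. acc=(acc<<6)|0x2D=0xED
Completed: cp=U+00ED (starts at byte 16)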